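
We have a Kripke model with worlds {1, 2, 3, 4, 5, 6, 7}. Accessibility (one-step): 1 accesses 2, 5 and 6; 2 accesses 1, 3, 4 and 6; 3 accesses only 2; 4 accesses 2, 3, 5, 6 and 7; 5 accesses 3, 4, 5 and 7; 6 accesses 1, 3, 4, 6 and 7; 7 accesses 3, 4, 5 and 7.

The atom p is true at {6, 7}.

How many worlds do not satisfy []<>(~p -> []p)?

1: successors {2, 5, 6}; <>(~p -> []p) there: 2:T, 5:T, 6:T. ✓
2: successors {1, 3, 4, 6}; <>(~p -> []p) there: 1:T, 3:F, 4:T, 6:T. ✗
3: successors {2}; <>(~p -> []p) there: 2:T. ✓
4: successors {2, 3, 5, 6, 7}; <>(~p -> []p) there: 2:T, 3:F, 5:T, 6:T, 7:T. ✗
5: successors {3, 4, 5, 7}; <>(~p -> []p) there: 3:F, 4:T, 5:T, 7:T. ✗
6: successors {1, 3, 4, 6, 7}; <>(~p -> []p) there: 1:T, 3:F, 4:T, 6:T, 7:T. ✗
7: successors {3, 4, 5, 7}; <>(~p -> []p) there: 3:F, 4:T, 5:T, 7:T. ✗
Satisfying worlds: {1, 3}.
So []<>(~p -> []p) fails at the other 5 worlds.

5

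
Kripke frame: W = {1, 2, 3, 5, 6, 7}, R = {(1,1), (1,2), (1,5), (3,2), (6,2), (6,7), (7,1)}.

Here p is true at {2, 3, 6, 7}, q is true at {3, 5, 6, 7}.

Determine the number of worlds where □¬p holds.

1: successors {1, 2, 5}; ¬p there: 1:T, 2:F, 5:T. ✗
2: no successors, so □¬p holds vacuously. ✓
3: successors {2}; ¬p there: 2:F. ✗
5: no successors, so □¬p holds vacuously. ✓
6: successors {2, 7}; ¬p there: 2:F, 7:F. ✗
7: successors {1}; ¬p there: 1:T. ✓
Satisfying worlds: {2, 5, 7}.

3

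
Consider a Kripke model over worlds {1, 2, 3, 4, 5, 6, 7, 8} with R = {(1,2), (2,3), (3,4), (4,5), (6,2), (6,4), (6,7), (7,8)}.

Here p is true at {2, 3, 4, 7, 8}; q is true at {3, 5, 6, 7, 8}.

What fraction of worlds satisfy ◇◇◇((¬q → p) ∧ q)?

1/8

1: successors {2}; ◇◇((¬q → p) ∧ q) there: 2:F. ✗
2: successors {3}; ◇◇((¬q → p) ∧ q) there: 3:T. ✓
3: successors {4}; ◇◇((¬q → p) ∧ q) there: 4:F. ✗
4: successors {5}; ◇◇((¬q → p) ∧ q) there: 5:F. ✗
5: no successors, so ◇◇◇((¬q → p) ∧ q) fails. ✗
6: successors {2, 4, 7}; ◇◇((¬q → p) ∧ q) there: 2:F, 4:F, 7:F. ✗
7: successors {8}; ◇◇((¬q → p) ∧ q) there: 8:F. ✗
8: no successors, so ◇◇◇((¬q → p) ∧ q) fails. ✗
That's 1 of 8 worlds, so 1/8.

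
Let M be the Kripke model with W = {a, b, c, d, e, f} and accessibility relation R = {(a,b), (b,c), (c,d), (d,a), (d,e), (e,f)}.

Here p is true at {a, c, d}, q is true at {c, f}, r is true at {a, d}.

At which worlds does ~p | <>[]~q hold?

a: ~p is F, <>[]~q is F. ✗
b: ~p is T, <>[]~q is T. ✓
c: ~p is F, <>[]~q is T. ✓
d: ~p is F, <>[]~q is T. ✓
e: ~p is T, <>[]~q is T. ✓
f: ~p is T, <>[]~q is F. ✓

{b, c, d, e, f}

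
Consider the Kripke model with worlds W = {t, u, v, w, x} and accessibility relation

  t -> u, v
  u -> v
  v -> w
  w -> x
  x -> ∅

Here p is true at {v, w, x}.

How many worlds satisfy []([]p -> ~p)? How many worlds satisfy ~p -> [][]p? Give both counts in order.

1 and 5

For []([]p -> ~p):
t: successors {u, v}; []p -> ~p there: u:T, v:F. ✗
u: successors {v}; []p -> ~p there: v:F. ✗
v: successors {w}; []p -> ~p there: w:F. ✗
w: successors {x}; []p -> ~p there: x:F. ✗
x: no successors, so []([]p -> ~p) holds vacuously. ✓
— 1 world.
For ~p -> [][]p:
t: ~p is T, [][]p is T. ✓
u: ~p is T, [][]p is T. ✓
v: ~p is F, [][]p is T. ✓
w: ~p is F, [][]p is T. ✓
x: ~p is F, [][]p is T. ✓
— 5 worlds.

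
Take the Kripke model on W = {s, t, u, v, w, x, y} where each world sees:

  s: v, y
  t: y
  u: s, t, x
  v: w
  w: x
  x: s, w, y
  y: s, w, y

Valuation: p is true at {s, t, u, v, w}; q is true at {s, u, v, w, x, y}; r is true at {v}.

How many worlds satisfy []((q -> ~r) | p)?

s: successors {v, y}; (q -> ~r) | p there: v:T, y:T. ✓
t: successors {y}; (q -> ~r) | p there: y:T. ✓
u: successors {s, t, x}; (q -> ~r) | p there: s:T, t:T, x:T. ✓
v: successors {w}; (q -> ~r) | p there: w:T. ✓
w: successors {x}; (q -> ~r) | p there: x:T. ✓
x: successors {s, w, y}; (q -> ~r) | p there: s:T, w:T, y:T. ✓
y: successors {s, w, y}; (q -> ~r) | p there: s:T, w:T, y:T. ✓
Satisfying worlds: {s, t, u, v, w, x, y}.

7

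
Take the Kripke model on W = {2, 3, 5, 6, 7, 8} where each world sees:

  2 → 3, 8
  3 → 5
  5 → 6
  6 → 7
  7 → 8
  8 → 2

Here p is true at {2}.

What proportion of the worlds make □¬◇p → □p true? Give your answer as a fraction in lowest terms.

2: □¬◇p is F, □p is F. ✓
3: □¬◇p is T, □p is F. ✗
5: □¬◇p is T, □p is F. ✗
6: □¬◇p is T, □p is F. ✗
7: □¬◇p is F, □p is F. ✓
8: □¬◇p is T, □p is T. ✓
That's 3 of 6 worlds, so 3/6 = 1/2.

1/2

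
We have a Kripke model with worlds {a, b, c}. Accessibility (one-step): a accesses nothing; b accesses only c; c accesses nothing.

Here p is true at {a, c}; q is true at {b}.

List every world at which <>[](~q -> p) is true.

a: no successors, so <>[](~q -> p) fails. ✗
b: successors {c}; [](~q -> p) there: c:T. ✓
c: no successors, so <>[](~q -> p) fails. ✗

{b}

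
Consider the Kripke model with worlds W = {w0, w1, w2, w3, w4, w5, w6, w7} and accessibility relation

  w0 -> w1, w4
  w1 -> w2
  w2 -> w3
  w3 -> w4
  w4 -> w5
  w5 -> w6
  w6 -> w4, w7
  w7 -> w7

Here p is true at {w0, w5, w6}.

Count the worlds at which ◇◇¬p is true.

w0: successors {w1, w4}; ◇¬p there: w1:T, w4:F. ✓
w1: successors {w2}; ◇¬p there: w2:T. ✓
w2: successors {w3}; ◇¬p there: w3:T. ✓
w3: successors {w4}; ◇¬p there: w4:F. ✗
w4: successors {w5}; ◇¬p there: w5:F. ✗
w5: successors {w6}; ◇¬p there: w6:T. ✓
w6: successors {w4, w7}; ◇¬p there: w4:F, w7:T. ✓
w7: successors {w7}; ◇¬p there: w7:T. ✓
Satisfying worlds: {w0, w1, w2, w5, w6, w7}.

6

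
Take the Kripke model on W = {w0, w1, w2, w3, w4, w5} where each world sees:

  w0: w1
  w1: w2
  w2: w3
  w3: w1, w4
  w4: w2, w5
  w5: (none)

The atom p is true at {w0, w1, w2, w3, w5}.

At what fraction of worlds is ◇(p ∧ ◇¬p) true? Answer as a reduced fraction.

w0: successors {w1}; p ∧ ◇¬p there: w1:F. ✗
w1: successors {w2}; p ∧ ◇¬p there: w2:F. ✗
w2: successors {w3}; p ∧ ◇¬p there: w3:T. ✓
w3: successors {w1, w4}; p ∧ ◇¬p there: w1:F, w4:F. ✗
w4: successors {w2, w5}; p ∧ ◇¬p there: w2:F, w5:F. ✗
w5: no successors, so ◇(p ∧ ◇¬p) fails. ✗
That's 1 of 6 worlds, so 1/6.

1/6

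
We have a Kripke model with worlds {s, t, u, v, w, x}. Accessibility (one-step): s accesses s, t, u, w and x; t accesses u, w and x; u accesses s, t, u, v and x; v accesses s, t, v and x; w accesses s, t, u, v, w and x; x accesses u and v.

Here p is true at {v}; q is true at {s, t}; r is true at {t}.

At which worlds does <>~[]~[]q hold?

∅

s: successors {s, t, u, w, x}; ~[]~[]q there: s:F, t:F, u:F, w:F, x:F. ✗
t: successors {u, w, x}; ~[]~[]q there: u:F, w:F, x:F. ✗
u: successors {s, t, u, v, x}; ~[]~[]q there: s:F, t:F, u:F, v:F, x:F. ✗
v: successors {s, t, v, x}; ~[]~[]q there: s:F, t:F, v:F, x:F. ✗
w: successors {s, t, u, v, w, x}; ~[]~[]q there: s:F, t:F, u:F, v:F, w:F, x:F. ✗
x: successors {u, v}; ~[]~[]q there: u:F, v:F. ✗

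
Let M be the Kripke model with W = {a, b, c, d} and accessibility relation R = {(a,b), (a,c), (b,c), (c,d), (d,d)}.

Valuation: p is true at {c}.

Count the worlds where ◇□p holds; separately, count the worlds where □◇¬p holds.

For ◇□p:
a: successors {b, c}; □p there: b:T, c:F. ✓
b: successors {c}; □p there: c:F. ✗
c: successors {d}; □p there: d:F. ✗
d: successors {d}; □p there: d:F. ✗
— 1 world.
For □◇¬p:
a: successors {b, c}; ◇¬p there: b:F, c:T. ✗
b: successors {c}; ◇¬p there: c:T. ✓
c: successors {d}; ◇¬p there: d:T. ✓
d: successors {d}; ◇¬p there: d:T. ✓
— 3 worlds.

1 and 3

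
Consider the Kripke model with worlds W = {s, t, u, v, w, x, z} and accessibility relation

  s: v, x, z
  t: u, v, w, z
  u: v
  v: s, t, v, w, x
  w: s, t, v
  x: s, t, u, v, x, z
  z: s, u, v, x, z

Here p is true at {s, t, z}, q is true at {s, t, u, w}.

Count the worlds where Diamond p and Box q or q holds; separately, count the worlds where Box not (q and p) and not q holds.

4 and 0

For Diamond p and Box q or q:
s: Diamond p and Box q is F, q is T. ✓
t: Diamond p and Box q is F, q is T. ✓
u: Diamond p and Box q is F, q is T. ✓
v: Diamond p and Box q is F, q is F. ✗
w: Diamond p and Box q is F, q is T. ✓
x: Diamond p and Box q is F, q is F. ✗
z: Diamond p and Box q is F, q is F. ✗
— 4 worlds.
For Box not (q and p) and not q:
s: Box not (q and p) is T, not q is F. ✗
t: Box not (q and p) is T, not q is F. ✗
u: Box not (q and p) is T, not q is F. ✗
v: Box not (q and p) is F, not q is T. ✗
w: Box not (q and p) is F, not q is F. ✗
x: Box not (q and p) is F, not q is T. ✗
z: Box not (q and p) is F, not q is T. ✗
— 0 worlds.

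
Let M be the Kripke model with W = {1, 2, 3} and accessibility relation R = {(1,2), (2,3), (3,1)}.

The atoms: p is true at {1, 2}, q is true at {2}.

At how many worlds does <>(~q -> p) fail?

1: successors {2}; ~q -> p there: 2:T. ✓
2: successors {3}; ~q -> p there: 3:F. ✗
3: successors {1}; ~q -> p there: 1:T. ✓
Satisfying worlds: {1, 3}.
So <>(~q -> p) fails at the other 1 world.

1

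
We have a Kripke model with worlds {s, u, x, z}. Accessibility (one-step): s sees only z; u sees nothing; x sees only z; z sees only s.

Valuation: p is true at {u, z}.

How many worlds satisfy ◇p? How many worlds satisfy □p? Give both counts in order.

2 and 3

For ◇p:
s: successors {z}; p there: z:T. ✓
u: no successors, so ◇p fails. ✗
x: successors {z}; p there: z:T. ✓
z: successors {s}; p there: s:F. ✗
— 2 worlds.
For □p:
s: successors {z}; p there: z:T. ✓
u: no successors, so □p holds vacuously. ✓
x: successors {z}; p there: z:T. ✓
z: successors {s}; p there: s:F. ✗
— 3 worlds.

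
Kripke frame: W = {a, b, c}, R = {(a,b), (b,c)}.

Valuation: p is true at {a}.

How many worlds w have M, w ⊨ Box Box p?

a: successors {b}; Box p there: b:F. ✗
b: successors {c}; Box p there: c:T. ✓
c: no successors, so Box Box p holds vacuously. ✓
Satisfying worlds: {b, c}.

2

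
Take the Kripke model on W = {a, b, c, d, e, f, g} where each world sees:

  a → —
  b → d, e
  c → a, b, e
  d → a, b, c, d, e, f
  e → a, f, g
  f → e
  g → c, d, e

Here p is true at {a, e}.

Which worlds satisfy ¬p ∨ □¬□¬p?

a: ¬p is F, □¬□¬p is T. ✓
b: ¬p is T, □¬□¬p is T. ✓
c: ¬p is T, □¬□¬p is F. ✓
d: ¬p is T, □¬□¬p is F. ✓
e: ¬p is F, □¬□¬p is F. ✗
f: ¬p is T, □¬□¬p is T. ✓
g: ¬p is T, □¬□¬p is T. ✓

{a, b, c, d, f, g}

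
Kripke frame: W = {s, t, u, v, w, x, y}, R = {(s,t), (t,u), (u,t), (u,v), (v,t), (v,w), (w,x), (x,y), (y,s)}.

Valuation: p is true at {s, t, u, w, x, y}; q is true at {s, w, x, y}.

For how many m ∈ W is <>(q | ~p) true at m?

5

s: successors {t}; q | ~p there: t:F. ✗
t: successors {u}; q | ~p there: u:F. ✗
u: successors {t, v}; q | ~p there: t:F, v:T. ✓
v: successors {t, w}; q | ~p there: t:F, w:T. ✓
w: successors {x}; q | ~p there: x:T. ✓
x: successors {y}; q | ~p there: y:T. ✓
y: successors {s}; q | ~p there: s:T. ✓
Satisfying worlds: {u, v, w, x, y}.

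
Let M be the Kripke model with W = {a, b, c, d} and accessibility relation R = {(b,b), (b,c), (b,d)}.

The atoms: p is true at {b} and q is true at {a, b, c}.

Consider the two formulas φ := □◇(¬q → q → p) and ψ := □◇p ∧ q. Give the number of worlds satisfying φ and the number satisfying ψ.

3 and 2

For □◇(¬q → q → p):
a: no successors, so □◇(¬q → q → p) holds vacuously. ✓
b: successors {b, c, d}; ◇(¬q → q → p) there: b:T, c:F, d:F. ✗
c: no successors, so □◇(¬q → q → p) holds vacuously. ✓
d: no successors, so □◇(¬q → q → p) holds vacuously. ✓
— 3 worlds.
For □◇p ∧ q:
a: □◇p is T, q is T. ✓
b: □◇p is F, q is T. ✗
c: □◇p is T, q is T. ✓
d: □◇p is T, q is F. ✗
— 2 worlds.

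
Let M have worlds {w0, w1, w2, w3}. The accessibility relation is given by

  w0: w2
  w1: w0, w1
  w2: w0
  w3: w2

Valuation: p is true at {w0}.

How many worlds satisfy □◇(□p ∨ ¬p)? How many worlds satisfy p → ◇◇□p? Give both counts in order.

2 and 3

For □◇(□p ∨ ¬p):
w0: successors {w2}; ◇(□p ∨ ¬p) there: w2:F. ✗
w1: successors {w0, w1}; ◇(□p ∨ ¬p) there: w0:T, w1:T. ✓
w2: successors {w0}; ◇(□p ∨ ¬p) there: w0:T. ✓
w3: successors {w2}; ◇(□p ∨ ¬p) there: w2:F. ✗
— 2 worlds.
For p → ◇◇□p:
w0: p is T, ◇◇□p is F. ✗
w1: p is F, ◇◇□p is T. ✓
w2: p is F, ◇◇□p is T. ✓
w3: p is F, ◇◇□p is F. ✓
— 3 worlds.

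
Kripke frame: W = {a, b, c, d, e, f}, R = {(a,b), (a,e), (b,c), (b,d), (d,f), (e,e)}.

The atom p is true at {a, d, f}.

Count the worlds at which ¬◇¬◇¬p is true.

4

a: ◇¬◇¬p is F. ✓
b: ◇¬◇¬p is T. ✗
c: ◇¬◇¬p is F. ✓
d: ◇¬◇¬p is T. ✗
e: ◇¬◇¬p is F. ✓
f: ◇¬◇¬p is F. ✓
Satisfying worlds: {a, c, e, f}.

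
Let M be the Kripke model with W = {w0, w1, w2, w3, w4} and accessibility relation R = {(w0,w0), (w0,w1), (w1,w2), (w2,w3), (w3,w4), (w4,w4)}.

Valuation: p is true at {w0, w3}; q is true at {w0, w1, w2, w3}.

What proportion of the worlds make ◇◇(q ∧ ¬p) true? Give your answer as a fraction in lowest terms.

1/5

w0: successors {w0, w1}; ◇(q ∧ ¬p) there: w0:T, w1:T. ✓
w1: successors {w2}; ◇(q ∧ ¬p) there: w2:F. ✗
w2: successors {w3}; ◇(q ∧ ¬p) there: w3:F. ✗
w3: successors {w4}; ◇(q ∧ ¬p) there: w4:F. ✗
w4: successors {w4}; ◇(q ∧ ¬p) there: w4:F. ✗
That's 1 of 5 worlds, so 1/5.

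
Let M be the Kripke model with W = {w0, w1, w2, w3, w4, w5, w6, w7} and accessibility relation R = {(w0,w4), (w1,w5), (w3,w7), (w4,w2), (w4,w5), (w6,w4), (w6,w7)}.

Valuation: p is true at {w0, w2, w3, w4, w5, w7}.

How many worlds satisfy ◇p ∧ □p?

5

w0: ◇p is T, □p is T. ✓
w1: ◇p is T, □p is T. ✓
w2: ◇p is F, □p is T. ✗
w3: ◇p is T, □p is T. ✓
w4: ◇p is T, □p is T. ✓
w5: ◇p is F, □p is T. ✗
w6: ◇p is T, □p is T. ✓
w7: ◇p is F, □p is T. ✗
Satisfying worlds: {w0, w1, w3, w4, w6}.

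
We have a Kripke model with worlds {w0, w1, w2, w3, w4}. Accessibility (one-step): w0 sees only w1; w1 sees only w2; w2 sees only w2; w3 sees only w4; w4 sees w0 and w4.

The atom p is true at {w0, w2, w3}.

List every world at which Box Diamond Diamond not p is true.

w0: successors {w1}; Diamond Diamond not p there: w1:F. ✗
w1: successors {w2}; Diamond Diamond not p there: w2:F. ✗
w2: successors {w2}; Diamond Diamond not p there: w2:F. ✗
w3: successors {w4}; Diamond Diamond not p there: w4:T. ✓
w4: successors {w0, w4}; Diamond Diamond not p there: w0:F, w4:T. ✗

{w3}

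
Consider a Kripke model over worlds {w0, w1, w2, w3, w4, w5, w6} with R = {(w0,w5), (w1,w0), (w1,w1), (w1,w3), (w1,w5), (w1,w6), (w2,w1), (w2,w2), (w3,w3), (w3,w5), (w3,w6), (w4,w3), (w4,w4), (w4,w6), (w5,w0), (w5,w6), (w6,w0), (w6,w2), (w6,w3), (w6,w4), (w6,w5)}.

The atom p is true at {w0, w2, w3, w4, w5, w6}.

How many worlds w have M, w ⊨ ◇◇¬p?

3

w0: successors {w5}; ◇¬p there: w5:F. ✗
w1: successors {w0, w1, w3, w5, w6}; ◇¬p there: w0:F, w1:T, w3:F, w5:F, w6:F. ✓
w2: successors {w1, w2}; ◇¬p there: w1:T, w2:T. ✓
w3: successors {w3, w5, w6}; ◇¬p there: w3:F, w5:F, w6:F. ✗
w4: successors {w3, w4, w6}; ◇¬p there: w3:F, w4:F, w6:F. ✗
w5: successors {w0, w6}; ◇¬p there: w0:F, w6:F. ✗
w6: successors {w0, w2, w3, w4, w5}; ◇¬p there: w0:F, w2:T, w3:F, w4:F, w5:F. ✓
Satisfying worlds: {w1, w2, w6}.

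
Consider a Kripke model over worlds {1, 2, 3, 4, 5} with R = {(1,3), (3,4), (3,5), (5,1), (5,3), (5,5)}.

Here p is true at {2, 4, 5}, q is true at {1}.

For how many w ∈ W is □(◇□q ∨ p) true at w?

1: successors {3}; ◇□q ∨ p there: 3:T. ✓
2: no successors, so □(◇□q ∨ p) holds vacuously. ✓
3: successors {4, 5}; ◇□q ∨ p there: 4:T, 5:T. ✓
4: no successors, so □(◇□q ∨ p) holds vacuously. ✓
5: successors {1, 3, 5}; ◇□q ∨ p there: 1:F, 3:T, 5:T. ✗
Satisfying worlds: {1, 2, 3, 4}.

4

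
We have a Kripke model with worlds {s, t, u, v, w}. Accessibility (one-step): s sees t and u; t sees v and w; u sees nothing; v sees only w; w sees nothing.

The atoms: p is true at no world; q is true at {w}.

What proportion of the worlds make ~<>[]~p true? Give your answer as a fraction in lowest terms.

s: <>[]~p is T. ✗
t: <>[]~p is T. ✗
u: <>[]~p is F. ✓
v: <>[]~p is T. ✗
w: <>[]~p is F. ✓
That's 2 of 5 worlds, so 2/5.

2/5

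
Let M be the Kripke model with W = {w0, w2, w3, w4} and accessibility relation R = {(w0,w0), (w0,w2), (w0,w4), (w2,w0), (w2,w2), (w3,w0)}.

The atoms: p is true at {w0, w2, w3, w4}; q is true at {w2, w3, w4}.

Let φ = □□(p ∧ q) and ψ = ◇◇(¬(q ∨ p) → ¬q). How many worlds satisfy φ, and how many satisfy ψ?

For □□(p ∧ q):
w0: successors {w0, w2, w4}; □(p ∧ q) there: w0:F, w2:F, w4:T. ✗
w2: successors {w0, w2}; □(p ∧ q) there: w0:F, w2:F. ✗
w3: successors {w0}; □(p ∧ q) there: w0:F. ✗
w4: no successors, so □□(p ∧ q) holds vacuously. ✓
— 1 world.
For ◇◇(¬(q ∨ p) → ¬q):
w0: successors {w0, w2, w4}; ◇(¬(q ∨ p) → ¬q) there: w0:T, w2:T, w4:F. ✓
w2: successors {w0, w2}; ◇(¬(q ∨ p) → ¬q) there: w0:T, w2:T. ✓
w3: successors {w0}; ◇(¬(q ∨ p) → ¬q) there: w0:T. ✓
w4: no successors, so ◇◇(¬(q ∨ p) → ¬q) fails. ✗
— 3 worlds.

1 and 3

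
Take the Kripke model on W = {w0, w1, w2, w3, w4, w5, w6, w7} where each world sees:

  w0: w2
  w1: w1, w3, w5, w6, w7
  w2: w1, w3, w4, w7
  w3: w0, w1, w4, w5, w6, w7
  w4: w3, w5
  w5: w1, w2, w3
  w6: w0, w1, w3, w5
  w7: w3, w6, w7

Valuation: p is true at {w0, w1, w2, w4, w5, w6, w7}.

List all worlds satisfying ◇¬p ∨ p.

{w0, w1, w2, w4, w5, w6, w7}

w0: ◇¬p is F, p is T. ✓
w1: ◇¬p is T, p is T. ✓
w2: ◇¬p is T, p is T. ✓
w3: ◇¬p is F, p is F. ✗
w4: ◇¬p is T, p is T. ✓
w5: ◇¬p is T, p is T. ✓
w6: ◇¬p is T, p is T. ✓
w7: ◇¬p is T, p is T. ✓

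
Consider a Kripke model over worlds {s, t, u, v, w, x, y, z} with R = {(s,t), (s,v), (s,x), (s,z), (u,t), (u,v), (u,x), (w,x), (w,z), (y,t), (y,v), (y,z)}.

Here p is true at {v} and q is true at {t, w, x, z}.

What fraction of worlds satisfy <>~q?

3/8

s: successors {t, v, x, z}; ~q there: t:F, v:T, x:F, z:F. ✓
t: no successors, so <>~q fails. ✗
u: successors {t, v, x}; ~q there: t:F, v:T, x:F. ✓
v: no successors, so <>~q fails. ✗
w: successors {x, z}; ~q there: x:F, z:F. ✗
x: no successors, so <>~q fails. ✗
y: successors {t, v, z}; ~q there: t:F, v:T, z:F. ✓
z: no successors, so <>~q fails. ✗
That's 3 of 8 worlds, so 3/8.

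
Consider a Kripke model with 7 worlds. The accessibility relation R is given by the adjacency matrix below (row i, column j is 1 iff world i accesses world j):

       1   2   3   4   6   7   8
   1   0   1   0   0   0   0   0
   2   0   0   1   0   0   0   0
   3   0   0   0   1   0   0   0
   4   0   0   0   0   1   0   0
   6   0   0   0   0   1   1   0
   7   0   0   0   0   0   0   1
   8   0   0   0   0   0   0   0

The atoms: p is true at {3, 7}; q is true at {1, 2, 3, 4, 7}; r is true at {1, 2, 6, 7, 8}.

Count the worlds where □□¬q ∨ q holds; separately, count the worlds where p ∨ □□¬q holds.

6 and 3

For □□¬q ∨ q:
1: □□¬q is F, q is T. ✓
2: □□¬q is F, q is T. ✓
3: □□¬q is T, q is T. ✓
4: □□¬q is F, q is T. ✓
6: □□¬q is F, q is F. ✗
7: □□¬q is T, q is T. ✓
8: □□¬q is T, q is F. ✓
— 6 worlds.
For p ∨ □□¬q:
1: p is F, □□¬q is F. ✗
2: p is F, □□¬q is F. ✗
3: p is T, □□¬q is T. ✓
4: p is F, □□¬q is F. ✗
6: p is F, □□¬q is F. ✗
7: p is T, □□¬q is T. ✓
8: p is F, □□¬q is T. ✓
— 3 worlds.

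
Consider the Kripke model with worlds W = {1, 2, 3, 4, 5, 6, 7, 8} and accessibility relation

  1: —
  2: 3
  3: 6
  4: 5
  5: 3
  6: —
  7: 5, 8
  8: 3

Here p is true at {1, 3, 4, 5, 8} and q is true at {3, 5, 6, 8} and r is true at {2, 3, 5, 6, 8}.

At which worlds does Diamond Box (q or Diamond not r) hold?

{2, 3, 4, 5, 7, 8}

1: no successors, so Diamond Box (q or Diamond not r) fails. ✗
2: successors {3}; Box (q or Diamond not r) there: 3:T. ✓
3: successors {6}; Box (q or Diamond not r) there: 6:T. ✓
4: successors {5}; Box (q or Diamond not r) there: 5:T. ✓
5: successors {3}; Box (q or Diamond not r) there: 3:T. ✓
6: no successors, so Diamond Box (q or Diamond not r) fails. ✗
7: successors {5, 8}; Box (q or Diamond not r) there: 5:T, 8:T. ✓
8: successors {3}; Box (q or Diamond not r) there: 3:T. ✓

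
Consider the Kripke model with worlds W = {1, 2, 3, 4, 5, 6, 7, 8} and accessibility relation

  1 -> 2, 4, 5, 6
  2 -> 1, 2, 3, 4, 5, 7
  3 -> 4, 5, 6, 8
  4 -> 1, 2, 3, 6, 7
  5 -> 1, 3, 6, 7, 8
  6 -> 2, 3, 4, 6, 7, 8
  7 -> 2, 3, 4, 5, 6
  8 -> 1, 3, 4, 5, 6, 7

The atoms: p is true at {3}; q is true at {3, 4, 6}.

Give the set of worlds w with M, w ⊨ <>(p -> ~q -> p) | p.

1: <>(p -> ~q -> p) is T, p is F. ✓
2: <>(p -> ~q -> p) is T, p is F. ✓
3: <>(p -> ~q -> p) is T, p is T. ✓
4: <>(p -> ~q -> p) is T, p is F. ✓
5: <>(p -> ~q -> p) is T, p is F. ✓
6: <>(p -> ~q -> p) is T, p is F. ✓
7: <>(p -> ~q -> p) is T, p is F. ✓
8: <>(p -> ~q -> p) is T, p is F. ✓

{1, 2, 3, 4, 5, 6, 7, 8}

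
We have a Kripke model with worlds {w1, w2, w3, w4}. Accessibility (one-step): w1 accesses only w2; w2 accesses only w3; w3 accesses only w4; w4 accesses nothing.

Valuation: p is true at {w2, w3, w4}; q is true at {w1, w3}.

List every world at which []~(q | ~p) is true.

{w1, w3, w4}

w1: successors {w2}; ~(q | ~p) there: w2:T. ✓
w2: successors {w3}; ~(q | ~p) there: w3:F. ✗
w3: successors {w4}; ~(q | ~p) there: w4:T. ✓
w4: no successors, so []~(q | ~p) holds vacuously. ✓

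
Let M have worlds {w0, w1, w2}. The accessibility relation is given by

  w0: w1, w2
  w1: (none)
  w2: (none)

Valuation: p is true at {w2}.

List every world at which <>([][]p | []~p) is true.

w0: successors {w1, w2}; [][]p | []~p there: w1:T, w2:T. ✓
w1: no successors, so <>([][]p | []~p) fails. ✗
w2: no successors, so <>([][]p | []~p) fails. ✗

{w0}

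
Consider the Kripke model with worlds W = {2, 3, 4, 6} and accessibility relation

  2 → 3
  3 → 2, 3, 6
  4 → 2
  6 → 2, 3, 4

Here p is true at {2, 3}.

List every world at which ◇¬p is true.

2: successors {3}; ¬p there: 3:F. ✗
3: successors {2, 3, 6}; ¬p there: 2:F, 3:F, 6:T. ✓
4: successors {2}; ¬p there: 2:F. ✗
6: successors {2, 3, 4}; ¬p there: 2:F, 3:F, 4:T. ✓

{3, 6}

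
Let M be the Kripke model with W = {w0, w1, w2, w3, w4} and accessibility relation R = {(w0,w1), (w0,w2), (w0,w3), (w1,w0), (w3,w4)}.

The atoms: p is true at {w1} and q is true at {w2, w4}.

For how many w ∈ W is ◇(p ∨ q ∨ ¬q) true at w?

w0: successors {w1, w2, w3}; p ∨ q ∨ ¬q there: w1:T, w2:T, w3:T. ✓
w1: successors {w0}; p ∨ q ∨ ¬q there: w0:T. ✓
w2: no successors, so ◇(p ∨ q ∨ ¬q) fails. ✗
w3: successors {w4}; p ∨ q ∨ ¬q there: w4:T. ✓
w4: no successors, so ◇(p ∨ q ∨ ¬q) fails. ✗
Satisfying worlds: {w0, w1, w3}.

3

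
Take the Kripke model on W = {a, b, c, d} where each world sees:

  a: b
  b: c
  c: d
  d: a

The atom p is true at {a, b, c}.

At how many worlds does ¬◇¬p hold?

a: ◇¬p is F. ✓
b: ◇¬p is F. ✓
c: ◇¬p is T. ✗
d: ◇¬p is F. ✓
Satisfying worlds: {a, b, d}.

3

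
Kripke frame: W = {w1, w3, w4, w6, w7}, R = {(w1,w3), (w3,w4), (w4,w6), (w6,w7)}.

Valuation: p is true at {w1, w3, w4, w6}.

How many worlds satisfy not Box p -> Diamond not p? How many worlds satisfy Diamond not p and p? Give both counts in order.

For not Box p -> Diamond not p:
w1: not Box p is F, Diamond not p is F. ✓
w3: not Box p is F, Diamond not p is F. ✓
w4: not Box p is F, Diamond not p is F. ✓
w6: not Box p is T, Diamond not p is T. ✓
w7: not Box p is F, Diamond not p is F. ✓
— 5 worlds.
For Diamond not p and p:
w1: Diamond not p is F, p is T. ✗
w3: Diamond not p is F, p is T. ✗
w4: Diamond not p is F, p is T. ✗
w6: Diamond not p is T, p is T. ✓
w7: Diamond not p is F, p is F. ✗
— 1 world.

5 and 1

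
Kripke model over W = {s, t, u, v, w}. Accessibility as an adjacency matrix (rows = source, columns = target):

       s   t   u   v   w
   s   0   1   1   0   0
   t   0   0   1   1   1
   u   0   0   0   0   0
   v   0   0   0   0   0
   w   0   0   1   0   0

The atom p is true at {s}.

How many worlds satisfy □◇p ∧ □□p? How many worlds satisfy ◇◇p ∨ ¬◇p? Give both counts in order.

2 and 5

For □◇p ∧ □□p:
s: □◇p is F, □□p is F. ✗
t: □◇p is F, □□p is F. ✗
u: □◇p is T, □□p is T. ✓
v: □◇p is T, □□p is T. ✓
w: □◇p is F, □□p is T. ✗
— 2 worlds.
For ◇◇p ∨ ¬◇p:
s: ◇◇p is F, ¬◇p is T. ✓
t: ◇◇p is F, ¬◇p is T. ✓
u: ◇◇p is F, ¬◇p is T. ✓
v: ◇◇p is F, ¬◇p is T. ✓
w: ◇◇p is F, ¬◇p is T. ✓
— 5 worlds.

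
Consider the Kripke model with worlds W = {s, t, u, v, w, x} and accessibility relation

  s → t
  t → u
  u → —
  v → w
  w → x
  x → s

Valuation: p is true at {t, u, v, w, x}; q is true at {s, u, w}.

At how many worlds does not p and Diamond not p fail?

s: not p is T, Diamond not p is F. ✗
t: not p is F, Diamond not p is F. ✗
u: not p is F, Diamond not p is F. ✗
v: not p is F, Diamond not p is F. ✗
w: not p is F, Diamond not p is F. ✗
x: not p is F, Diamond not p is T. ✗
Satisfying worlds: ∅.
So not p and Diamond not p fails at the other 6 worlds.

6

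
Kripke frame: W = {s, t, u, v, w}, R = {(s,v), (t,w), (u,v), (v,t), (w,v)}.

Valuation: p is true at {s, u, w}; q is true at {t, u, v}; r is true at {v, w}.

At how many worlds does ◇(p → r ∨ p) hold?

5

s: successors {v}; p → r ∨ p there: v:T. ✓
t: successors {w}; p → r ∨ p there: w:T. ✓
u: successors {v}; p → r ∨ p there: v:T. ✓
v: successors {t}; p → r ∨ p there: t:T. ✓
w: successors {v}; p → r ∨ p there: v:T. ✓
Satisfying worlds: {s, t, u, v, w}.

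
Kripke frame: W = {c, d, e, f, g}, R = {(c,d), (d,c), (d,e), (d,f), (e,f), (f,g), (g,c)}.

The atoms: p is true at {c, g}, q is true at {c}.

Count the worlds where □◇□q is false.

4

c: successors {d}; ◇□q there: d:F. ✗
d: successors {c, e, f}; ◇□q there: c:F, e:F, f:T. ✗
e: successors {f}; ◇□q there: f:T. ✓
f: successors {g}; ◇□q there: g:F. ✗
g: successors {c}; ◇□q there: c:F. ✗
Satisfying worlds: {e}.
So □◇□q fails at the other 4 worlds.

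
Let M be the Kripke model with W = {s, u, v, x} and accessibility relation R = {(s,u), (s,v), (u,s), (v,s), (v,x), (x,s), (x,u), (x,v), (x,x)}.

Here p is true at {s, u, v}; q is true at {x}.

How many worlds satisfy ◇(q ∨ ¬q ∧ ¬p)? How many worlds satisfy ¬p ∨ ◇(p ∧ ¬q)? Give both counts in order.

For ◇(q ∨ ¬q ∧ ¬p):
s: successors {u, v}; q ∨ ¬q ∧ ¬p there: u:F, v:F. ✗
u: successors {s}; q ∨ ¬q ∧ ¬p there: s:F. ✗
v: successors {s, x}; q ∨ ¬q ∧ ¬p there: s:F, x:T. ✓
x: successors {s, u, v, x}; q ∨ ¬q ∧ ¬p there: s:F, u:F, v:F, x:T. ✓
— 2 worlds.
For ¬p ∨ ◇(p ∧ ¬q):
s: ¬p is F, ◇(p ∧ ¬q) is T. ✓
u: ¬p is F, ◇(p ∧ ¬q) is T. ✓
v: ¬p is F, ◇(p ∧ ¬q) is T. ✓
x: ¬p is T, ◇(p ∧ ¬q) is T. ✓
— 4 worlds.

2 and 4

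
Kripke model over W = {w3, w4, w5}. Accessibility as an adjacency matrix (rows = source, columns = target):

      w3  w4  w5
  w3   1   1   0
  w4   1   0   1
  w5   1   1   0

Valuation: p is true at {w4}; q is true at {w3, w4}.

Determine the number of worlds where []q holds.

2

w3: successors {w3, w4}; q there: w3:T, w4:T. ✓
w4: successors {w3, w5}; q there: w3:T, w5:F. ✗
w5: successors {w3, w4}; q there: w3:T, w4:T. ✓
Satisfying worlds: {w3, w5}.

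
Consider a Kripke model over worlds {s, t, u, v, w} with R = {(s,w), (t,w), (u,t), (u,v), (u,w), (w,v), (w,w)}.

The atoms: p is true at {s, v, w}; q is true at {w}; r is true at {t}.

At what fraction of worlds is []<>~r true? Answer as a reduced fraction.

3/5

s: successors {w}; <>~r there: w:T. ✓
t: successors {w}; <>~r there: w:T. ✓
u: successors {t, v, w}; <>~r there: t:T, v:F, w:T. ✗
v: no successors, so []<>~r holds vacuously. ✓
w: successors {v, w}; <>~r there: v:F, w:T. ✗
That's 3 of 5 worlds, so 3/5.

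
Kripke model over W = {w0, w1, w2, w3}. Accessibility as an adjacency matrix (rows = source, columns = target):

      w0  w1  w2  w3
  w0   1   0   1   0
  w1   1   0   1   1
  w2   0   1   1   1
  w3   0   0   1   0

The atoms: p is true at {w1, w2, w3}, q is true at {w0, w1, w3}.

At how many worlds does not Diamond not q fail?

4

w0: Diamond not q is T. ✗
w1: Diamond not q is T. ✗
w2: Diamond not q is T. ✗
w3: Diamond not q is T. ✗
Satisfying worlds: ∅.
So not Diamond not q fails at the other 4 worlds.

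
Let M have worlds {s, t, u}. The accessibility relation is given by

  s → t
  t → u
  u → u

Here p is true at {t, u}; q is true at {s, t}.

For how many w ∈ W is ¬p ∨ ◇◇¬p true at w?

1

s: ¬p is T, ◇◇¬p is F. ✓
t: ¬p is F, ◇◇¬p is F. ✗
u: ¬p is F, ◇◇¬p is F. ✗
Satisfying worlds: {s}.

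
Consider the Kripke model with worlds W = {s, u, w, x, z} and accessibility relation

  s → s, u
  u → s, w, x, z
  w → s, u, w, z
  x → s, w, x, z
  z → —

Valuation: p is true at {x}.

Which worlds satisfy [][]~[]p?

s: successors {s, u}; []~[]p there: s:T, u:F. ✗
u: successors {s, w, x, z}; []~[]p there: s:T, w:F, x:F, z:T. ✗
w: successors {s, u, w, z}; []~[]p there: s:T, u:F, w:F, z:T. ✗
x: successors {s, w, x, z}; []~[]p there: s:T, w:F, x:F, z:T. ✗
z: no successors, so [][]~[]p holds vacuously. ✓

{z}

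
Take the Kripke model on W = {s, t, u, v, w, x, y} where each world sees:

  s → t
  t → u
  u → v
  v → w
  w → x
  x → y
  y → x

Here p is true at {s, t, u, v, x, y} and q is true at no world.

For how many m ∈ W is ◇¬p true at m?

s: successors {t}; ¬p there: t:F. ✗
t: successors {u}; ¬p there: u:F. ✗
u: successors {v}; ¬p there: v:F. ✗
v: successors {w}; ¬p there: w:T. ✓
w: successors {x}; ¬p there: x:F. ✗
x: successors {y}; ¬p there: y:F. ✗
y: successors {x}; ¬p there: x:F. ✗
Satisfying worlds: {v}.

1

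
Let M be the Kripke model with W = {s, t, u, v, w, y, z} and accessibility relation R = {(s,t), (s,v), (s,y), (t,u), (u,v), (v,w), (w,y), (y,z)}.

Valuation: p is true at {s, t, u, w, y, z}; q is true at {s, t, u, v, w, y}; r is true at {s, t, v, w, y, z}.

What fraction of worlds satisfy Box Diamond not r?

1/7

s: successors {t, v, y}; Diamond not r there: t:T, v:F, y:F. ✗
t: successors {u}; Diamond not r there: u:F. ✗
u: successors {v}; Diamond not r there: v:F. ✗
v: successors {w}; Diamond not r there: w:F. ✗
w: successors {y}; Diamond not r there: y:F. ✗
y: successors {z}; Diamond not r there: z:F. ✗
z: no successors, so Box Diamond not r holds vacuously. ✓
That's 1 of 7 worlds, so 1/7.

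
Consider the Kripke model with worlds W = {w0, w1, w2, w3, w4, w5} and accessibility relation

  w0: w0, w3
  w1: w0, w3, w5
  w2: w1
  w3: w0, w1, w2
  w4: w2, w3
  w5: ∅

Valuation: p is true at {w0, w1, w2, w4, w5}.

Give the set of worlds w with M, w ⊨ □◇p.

{w0, w2, w3, w4, w5}

w0: successors {w0, w3}; ◇p there: w0:T, w3:T. ✓
w1: successors {w0, w3, w5}; ◇p there: w0:T, w3:T, w5:F. ✗
w2: successors {w1}; ◇p there: w1:T. ✓
w3: successors {w0, w1, w2}; ◇p there: w0:T, w1:T, w2:T. ✓
w4: successors {w2, w3}; ◇p there: w2:T, w3:T. ✓
w5: no successors, so □◇p holds vacuously. ✓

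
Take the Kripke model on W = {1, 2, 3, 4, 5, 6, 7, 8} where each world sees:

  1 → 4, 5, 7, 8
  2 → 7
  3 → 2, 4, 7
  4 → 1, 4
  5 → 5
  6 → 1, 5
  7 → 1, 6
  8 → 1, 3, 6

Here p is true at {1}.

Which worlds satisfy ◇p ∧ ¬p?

1: ◇p is F, ¬p is F. ✗
2: ◇p is F, ¬p is T. ✗
3: ◇p is F, ¬p is T. ✗
4: ◇p is T, ¬p is T. ✓
5: ◇p is F, ¬p is T. ✗
6: ◇p is T, ¬p is T. ✓
7: ◇p is T, ¬p is T. ✓
8: ◇p is T, ¬p is T. ✓

{4, 6, 7, 8}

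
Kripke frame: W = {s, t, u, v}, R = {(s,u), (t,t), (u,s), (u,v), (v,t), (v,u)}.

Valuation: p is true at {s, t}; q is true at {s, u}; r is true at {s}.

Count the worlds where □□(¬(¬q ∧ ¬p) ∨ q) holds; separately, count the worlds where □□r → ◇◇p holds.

2 and 4

For □□(¬(¬q ∧ ¬p) ∨ q):
s: successors {u}; □(¬(¬q ∧ ¬p) ∨ q) there: u:F. ✗
t: successors {t}; □(¬(¬q ∧ ¬p) ∨ q) there: t:T. ✓
u: successors {s, v}; □(¬(¬q ∧ ¬p) ∨ q) there: s:T, v:T. ✓
v: successors {t, u}; □(¬(¬q ∧ ¬p) ∨ q) there: t:T, u:F. ✗
— 2 worlds.
For □□r → ◇◇p:
s: □□r is F, ◇◇p is T. ✓
t: □□r is F, ◇◇p is T. ✓
u: □□r is F, ◇◇p is T. ✓
v: □□r is F, ◇◇p is T. ✓
— 4 worlds.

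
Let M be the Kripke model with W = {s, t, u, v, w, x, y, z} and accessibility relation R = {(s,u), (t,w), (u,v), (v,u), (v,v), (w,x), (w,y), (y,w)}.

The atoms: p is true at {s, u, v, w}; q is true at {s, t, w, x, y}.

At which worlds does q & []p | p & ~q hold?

s: q & []p is T, p & ~q is F. ✓
t: q & []p is T, p & ~q is F. ✓
u: q & []p is F, p & ~q is T. ✓
v: q & []p is F, p & ~q is T. ✓
w: q & []p is F, p & ~q is F. ✗
x: q & []p is T, p & ~q is F. ✓
y: q & []p is T, p & ~q is F. ✓
z: q & []p is F, p & ~q is F. ✗

{s, t, u, v, x, y}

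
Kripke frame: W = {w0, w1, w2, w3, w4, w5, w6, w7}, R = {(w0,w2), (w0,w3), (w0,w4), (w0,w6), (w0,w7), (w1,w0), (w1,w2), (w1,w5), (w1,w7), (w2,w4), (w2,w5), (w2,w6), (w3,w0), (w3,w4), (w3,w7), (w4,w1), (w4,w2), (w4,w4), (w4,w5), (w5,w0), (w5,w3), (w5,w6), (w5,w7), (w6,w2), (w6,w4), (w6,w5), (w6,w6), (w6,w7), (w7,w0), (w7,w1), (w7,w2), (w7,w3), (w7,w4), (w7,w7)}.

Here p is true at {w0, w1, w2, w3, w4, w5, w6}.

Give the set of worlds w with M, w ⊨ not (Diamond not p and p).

{w2, w4, w7}

w0: Diamond not p and p is T. ✗
w1: Diamond not p and p is T. ✗
w2: Diamond not p and p is F. ✓
w3: Diamond not p and p is T. ✗
w4: Diamond not p and p is F. ✓
w5: Diamond not p and p is T. ✗
w6: Diamond not p and p is T. ✗
w7: Diamond not p and p is F. ✓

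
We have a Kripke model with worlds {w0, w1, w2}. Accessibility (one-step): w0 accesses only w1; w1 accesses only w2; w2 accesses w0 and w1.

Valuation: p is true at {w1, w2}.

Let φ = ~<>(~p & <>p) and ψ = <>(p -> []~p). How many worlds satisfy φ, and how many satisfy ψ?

For ~<>(~p & <>p):
w0: <>(~p & <>p) is F. ✓
w1: <>(~p & <>p) is F. ✓
w2: <>(~p & <>p) is T. ✗
— 2 worlds.
For <>(p -> []~p):
w0: successors {w1}; p -> []~p there: w1:F. ✗
w1: successors {w2}; p -> []~p there: w2:F. ✗
w2: successors {w0, w1}; p -> []~p there: w0:T, w1:F. ✓
— 1 world.

2 and 1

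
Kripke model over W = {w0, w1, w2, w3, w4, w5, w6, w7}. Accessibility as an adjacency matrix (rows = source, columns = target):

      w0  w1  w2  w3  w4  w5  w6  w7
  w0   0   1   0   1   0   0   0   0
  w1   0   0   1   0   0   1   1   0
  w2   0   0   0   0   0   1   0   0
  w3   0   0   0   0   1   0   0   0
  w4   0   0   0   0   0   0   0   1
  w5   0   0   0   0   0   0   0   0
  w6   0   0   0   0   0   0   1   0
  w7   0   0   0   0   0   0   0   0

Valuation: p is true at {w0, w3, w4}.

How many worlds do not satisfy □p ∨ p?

w0: □p is F, p is T. ✓
w1: □p is F, p is F. ✗
w2: □p is F, p is F. ✗
w3: □p is T, p is T. ✓
w4: □p is F, p is T. ✓
w5: □p is T, p is F. ✓
w6: □p is F, p is F. ✗
w7: □p is T, p is F. ✓
Satisfying worlds: {w0, w3, w4, w5, w7}.
So □p ∨ p fails at the other 3 worlds.

3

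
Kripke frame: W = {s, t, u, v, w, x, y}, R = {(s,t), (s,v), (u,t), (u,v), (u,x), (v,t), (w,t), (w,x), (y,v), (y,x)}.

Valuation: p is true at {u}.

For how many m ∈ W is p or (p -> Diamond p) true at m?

7

s: p is F, p -> Diamond p is T. ✓
t: p is F, p -> Diamond p is T. ✓
u: p is T, p -> Diamond p is F. ✓
v: p is F, p -> Diamond p is T. ✓
w: p is F, p -> Diamond p is T. ✓
x: p is F, p -> Diamond p is T. ✓
y: p is F, p -> Diamond p is T. ✓
Satisfying worlds: {s, t, u, v, w, x, y}.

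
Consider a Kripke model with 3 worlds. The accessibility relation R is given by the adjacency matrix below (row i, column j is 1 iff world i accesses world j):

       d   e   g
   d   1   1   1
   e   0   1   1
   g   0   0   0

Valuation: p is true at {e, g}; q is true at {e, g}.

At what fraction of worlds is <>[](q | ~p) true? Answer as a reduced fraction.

d: successors {d, e, g}; [](q | ~p) there: d:T, e:T, g:T. ✓
e: successors {e, g}; [](q | ~p) there: e:T, g:T. ✓
g: no successors, so <>[](q | ~p) fails. ✗
That's 2 of 3 worlds, so 2/3.

2/3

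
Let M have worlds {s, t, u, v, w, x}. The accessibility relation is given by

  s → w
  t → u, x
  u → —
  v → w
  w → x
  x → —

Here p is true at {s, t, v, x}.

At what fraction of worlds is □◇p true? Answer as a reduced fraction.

2/3

s: successors {w}; ◇p there: w:T. ✓
t: successors {u, x}; ◇p there: u:F, x:F. ✗
u: no successors, so □◇p holds vacuously. ✓
v: successors {w}; ◇p there: w:T. ✓
w: successors {x}; ◇p there: x:F. ✗
x: no successors, so □◇p holds vacuously. ✓
That's 4 of 6 worlds, so 4/6 = 2/3.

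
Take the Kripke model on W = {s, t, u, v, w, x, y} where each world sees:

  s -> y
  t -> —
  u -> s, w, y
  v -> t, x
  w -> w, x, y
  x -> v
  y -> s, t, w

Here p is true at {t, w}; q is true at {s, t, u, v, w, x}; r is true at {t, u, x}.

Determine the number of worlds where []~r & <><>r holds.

s: []~r is T, <><>r is T. ✓
t: []~r is T, <><>r is F. ✗
u: []~r is T, <><>r is T. ✓
v: []~r is F, <><>r is F. ✗
w: []~r is F, <><>r is T. ✗
x: []~r is T, <><>r is T. ✓
y: []~r is F, <><>r is T. ✗
Satisfying worlds: {s, u, x}.

3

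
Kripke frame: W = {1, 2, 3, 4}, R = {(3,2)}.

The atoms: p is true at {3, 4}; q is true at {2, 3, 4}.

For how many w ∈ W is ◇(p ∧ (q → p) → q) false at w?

3

1: no successors, so ◇(p ∧ (q → p) → q) fails. ✗
2: no successors, so ◇(p ∧ (q → p) → q) fails. ✗
3: successors {2}; p ∧ (q → p) → q there: 2:T. ✓
4: no successors, so ◇(p ∧ (q → p) → q) fails. ✗
Satisfying worlds: {3}.
So ◇(p ∧ (q → p) → q) fails at the other 3 worlds.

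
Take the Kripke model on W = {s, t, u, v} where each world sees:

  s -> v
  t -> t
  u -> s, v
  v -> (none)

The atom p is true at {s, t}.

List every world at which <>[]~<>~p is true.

{s, t, u}

s: successors {v}; []~<>~p there: v:T. ✓
t: successors {t}; []~<>~p there: t:T. ✓
u: successors {s, v}; []~<>~p there: s:T, v:T. ✓
v: no successors, so <>[]~<>~p fails. ✗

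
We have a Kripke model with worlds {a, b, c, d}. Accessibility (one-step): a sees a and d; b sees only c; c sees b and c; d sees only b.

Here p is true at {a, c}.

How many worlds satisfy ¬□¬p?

3

a: □¬p is F. ✓
b: □¬p is F. ✓
c: □¬p is F. ✓
d: □¬p is T. ✗
Satisfying worlds: {a, b, c}.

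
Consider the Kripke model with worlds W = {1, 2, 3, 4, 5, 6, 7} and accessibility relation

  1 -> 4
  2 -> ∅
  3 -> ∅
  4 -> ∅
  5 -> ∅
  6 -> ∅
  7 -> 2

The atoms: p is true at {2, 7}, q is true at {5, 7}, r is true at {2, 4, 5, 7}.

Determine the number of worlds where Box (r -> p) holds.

1: successors {4}; r -> p there: 4:F. ✗
2: no successors, so Box (r -> p) holds vacuously. ✓
3: no successors, so Box (r -> p) holds vacuously. ✓
4: no successors, so Box (r -> p) holds vacuously. ✓
5: no successors, so Box (r -> p) holds vacuously. ✓
6: no successors, so Box (r -> p) holds vacuously. ✓
7: successors {2}; r -> p there: 2:T. ✓
Satisfying worlds: {2, 3, 4, 5, 6, 7}.

6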